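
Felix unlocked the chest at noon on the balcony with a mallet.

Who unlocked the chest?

'Felix' marks the agent of the unlocking event.

Felix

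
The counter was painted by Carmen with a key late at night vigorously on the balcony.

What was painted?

'the counter' marks the patient of the painting event.

the counter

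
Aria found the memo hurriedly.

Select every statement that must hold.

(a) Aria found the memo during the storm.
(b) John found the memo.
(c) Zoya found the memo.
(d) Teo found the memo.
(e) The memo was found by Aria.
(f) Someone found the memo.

(a) Not entailed — 'during the storm' adds information not in the original event.
(b) Not entailed — the passage has Aria finding the memo, not John.
(c) Not entailed — the passage has Aria finding the memo, not Zoya.
(d) Not entailed — the passage has Aria finding the memo, not Teo.
(e) Entailed — every conjunct here is already in the original finding event.
(f) Entailed — every conjunct here is already in the original finding event.

(e), (f)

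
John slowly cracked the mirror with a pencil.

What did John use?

a pencil

'with a pencil' marks the instrument of the cracking event.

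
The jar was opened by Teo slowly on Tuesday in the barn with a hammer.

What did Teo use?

'with a hammer' marks the instrument of the opening event.

a hammer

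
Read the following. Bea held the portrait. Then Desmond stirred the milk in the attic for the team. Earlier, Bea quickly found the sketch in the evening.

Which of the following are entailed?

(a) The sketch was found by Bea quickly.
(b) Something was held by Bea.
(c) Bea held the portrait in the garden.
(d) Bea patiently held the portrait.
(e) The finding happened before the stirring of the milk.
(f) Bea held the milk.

(a) Entailed — every conjunct here is already in the original finding event.
(b) Entailed — the original entails any weakening of itself; this just generalizes the patient.
(c) Not entailed — 'in the garden' adds information not in the original event.
(d) Not entailed — 'patiently' adds information not in the original event.
(e) Entailed — the narrative places the finding before the stirring.
(f) Not entailed — Bea held the portrait, not the milk; the milk belongs to the stirring event.

(a), (b), (e)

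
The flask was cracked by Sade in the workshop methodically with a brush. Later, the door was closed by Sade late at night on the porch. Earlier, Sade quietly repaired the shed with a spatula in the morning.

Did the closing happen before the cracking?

The narrative orders the cracking before the closing.

no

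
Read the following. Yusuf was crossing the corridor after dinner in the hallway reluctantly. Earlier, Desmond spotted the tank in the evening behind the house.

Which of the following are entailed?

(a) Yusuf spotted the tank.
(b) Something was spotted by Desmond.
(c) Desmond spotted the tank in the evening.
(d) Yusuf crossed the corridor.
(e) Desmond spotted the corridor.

(a) Not entailed — the passage has Desmond spotting the tank, not Yusuf.
(b) Entailed — the original entails any weakening of itself; this just drops 'behind the house', 'in the evening' and generalizes the patient.
(c) Entailed — the original entails any weakening of itself; this just drops 'behind the house'.
(d) Not entailed — 'was crossing' is progressive on an accomplishment; it does not entail the completed 'crossed'.
(e) Not entailed — Desmond spotted the tank, not the corridor; the corridor belongs to the crossing event.

(b), (c)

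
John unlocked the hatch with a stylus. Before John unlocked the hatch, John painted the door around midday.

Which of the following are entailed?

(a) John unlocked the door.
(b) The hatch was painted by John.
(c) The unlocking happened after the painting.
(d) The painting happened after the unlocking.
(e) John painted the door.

(a) Not entailed — John unlocked the hatch, not the door; the door belongs to the painting event.
(b) Not entailed — John painted the door, not the hatch; the hatch belongs to the unlocking event.
(c) Entailed — the narrative places the painting before the unlocking.
(d) Not entailed — the narrative places the painting before the unlocking, not after.
(e) Entailed — this follows by dropping conjuncts from the painting event's description.

(c), (e)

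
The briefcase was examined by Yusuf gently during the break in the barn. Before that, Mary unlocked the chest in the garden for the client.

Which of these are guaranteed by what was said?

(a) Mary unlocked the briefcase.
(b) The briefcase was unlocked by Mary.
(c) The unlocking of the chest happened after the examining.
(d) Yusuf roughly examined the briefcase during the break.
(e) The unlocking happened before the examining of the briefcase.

(e)

(a) Not entailed — Mary unlocked the chest, not the briefcase; the briefcase belongs to the examining event.
(b) Not entailed — Mary unlocked the chest, not the briefcase; the briefcase belongs to the examining event.
(c) Not entailed — the narrative places the unlocking before the examining, not after.
(d) Not entailed — 'roughly' adds a manner not in (and inconsistent with) the original.
(e) Entailed — the narrative places the unlocking before the examining.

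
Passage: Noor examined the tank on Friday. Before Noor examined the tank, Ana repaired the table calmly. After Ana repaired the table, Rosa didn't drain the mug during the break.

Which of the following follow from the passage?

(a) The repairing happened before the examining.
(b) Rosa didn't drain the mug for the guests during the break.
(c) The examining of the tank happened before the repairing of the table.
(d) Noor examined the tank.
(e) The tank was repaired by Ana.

(a), (b), (d)

(a) Entailed — the narrative places the repairing before the examining.
(b) Entailed — under negation, adding a further restriction is entailed: if no such draining event occurred, none occurred for the guests either.
(c) Not entailed — the narrative places the repairing before the examining, not after.
(d) Entailed — the original entails any weakening of itself; this just drops 'on Friday'.
(e) Not entailed — Ana repaired the table, not the tank; the tank belongs to the examining event.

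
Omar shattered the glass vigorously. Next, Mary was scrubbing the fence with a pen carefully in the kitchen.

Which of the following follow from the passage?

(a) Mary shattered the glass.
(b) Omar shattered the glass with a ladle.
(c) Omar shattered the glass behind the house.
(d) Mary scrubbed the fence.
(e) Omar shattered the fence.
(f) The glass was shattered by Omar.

(d), (f)

(a) Not entailed — the passage has Omar shattering the glass, not Mary.
(b) Not entailed — 'with a ladle' adds information not in the original event.
(c) Not entailed — 'behind the house' adds information not in the original event.
(d) Entailed — 'scrub' is an activity; 'was scrubbing' entails that some scrubbing happened, so 'scrubbed' holds.
(e) Not entailed — Omar shattered the glass, not the fence; the fence belongs to the scrubbing event.
(f) Entailed — the original entails any weakening of itself; this just drops 'vigorously'.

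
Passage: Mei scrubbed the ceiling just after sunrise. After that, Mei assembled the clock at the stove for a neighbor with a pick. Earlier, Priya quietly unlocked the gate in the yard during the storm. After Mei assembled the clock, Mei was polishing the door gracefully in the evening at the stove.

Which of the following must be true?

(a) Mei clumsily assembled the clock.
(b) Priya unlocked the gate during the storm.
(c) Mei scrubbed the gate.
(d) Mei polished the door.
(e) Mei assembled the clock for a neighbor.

(a) Not entailed — 'clumsily' adds information not in the original event.
(b) Entailed — every conjunct here is already in the original unlocking event.
(c) Not entailed — Mei scrubbed the ceiling, not the gate; the gate belongs to the unlocking event.
(d) Entailed — 'polish' is an activity; 'was polishing' entails that some polishing happened, so 'polished' holds.
(e) Entailed — the original entails any weakening of itself; this just drops 'with a pick', 'at the stove'.

(b), (d), (e)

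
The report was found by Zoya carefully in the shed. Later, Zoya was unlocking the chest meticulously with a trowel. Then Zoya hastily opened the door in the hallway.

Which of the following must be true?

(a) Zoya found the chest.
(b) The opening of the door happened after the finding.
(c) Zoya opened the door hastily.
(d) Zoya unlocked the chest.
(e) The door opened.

(b), (c), (e)

(a) Not entailed — Zoya found the report, not the chest; the chest belongs to the unlocking event.
(b) Entailed — the narrative places the finding before the opening.
(c) Entailed — every conjunct here is already in the original opening event.
(d) Not entailed — 'was unlocking' is progressive on an accomplishment; it does not entail the completed 'unlocked'.
(e) Entailed — 'Zoya opened the door' is causative; it entails the inchoative 'the door opened'.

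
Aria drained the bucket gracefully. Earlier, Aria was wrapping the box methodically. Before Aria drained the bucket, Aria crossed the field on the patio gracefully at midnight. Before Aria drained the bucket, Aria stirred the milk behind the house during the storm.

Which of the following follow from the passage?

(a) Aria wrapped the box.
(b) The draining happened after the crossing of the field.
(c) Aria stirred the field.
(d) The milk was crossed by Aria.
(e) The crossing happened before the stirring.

(b)

(a) Not entailed — 'was wrapping' is progressive on an accomplishment; it does not entail the completed 'wrapped'.
(b) Entailed — the narrative places the crossing before the draining.
(c) Not entailed — Aria stirred the milk, not the field; the field belongs to the crossing event.
(d) Not entailed — Aria crossed the field, not the milk; the milk belongs to the stirring event.
(e) Not entailed — the narrative doesn't order the crossing relative to the stirring.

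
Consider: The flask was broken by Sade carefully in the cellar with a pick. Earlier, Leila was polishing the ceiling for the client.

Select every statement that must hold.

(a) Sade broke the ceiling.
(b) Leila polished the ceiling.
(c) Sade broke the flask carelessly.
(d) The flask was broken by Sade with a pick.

(b), (d)

(a) Not entailed — Sade broke the flask, not the ceiling; the ceiling belongs to the polishing event.
(b) Entailed — 'polish' is an activity; 'was polishing' entails that some polishing happened, so 'polished' holds.
(c) Not entailed — 'carelessly' adds a manner not in (and inconsistent with) the original.
(d) Entailed — this follows by dropping conjuncts from the breaking event's description.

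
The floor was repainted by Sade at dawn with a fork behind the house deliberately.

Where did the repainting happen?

'behind the house' marks the location of the repainting event.

behind the house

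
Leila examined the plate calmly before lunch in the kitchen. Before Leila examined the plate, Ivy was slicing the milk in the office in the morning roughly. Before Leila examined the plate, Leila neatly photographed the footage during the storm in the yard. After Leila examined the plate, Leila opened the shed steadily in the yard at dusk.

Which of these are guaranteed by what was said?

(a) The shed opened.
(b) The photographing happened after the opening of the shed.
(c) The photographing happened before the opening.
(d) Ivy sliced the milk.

(a), (c)

(a) Entailed — 'Leila opened the shed' is causative; it entails the inchoative 'the shed opened'.
(b) Not entailed — the narrative places the photographing before the opening, not after.
(c) Entailed — the narrative places the photographing before the opening.
(d) Not entailed — 'was slicing' is progressive on an accomplishment; it does not entail the completed 'sliced'.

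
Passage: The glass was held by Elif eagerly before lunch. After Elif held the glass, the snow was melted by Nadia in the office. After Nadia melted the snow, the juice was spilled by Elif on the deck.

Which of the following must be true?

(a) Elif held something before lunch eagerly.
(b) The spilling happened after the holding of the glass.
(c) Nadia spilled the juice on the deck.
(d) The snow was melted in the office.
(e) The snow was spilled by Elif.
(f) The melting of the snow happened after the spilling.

(a) Entailed — the original entails any weakening of itself; this just generalizes the patient.
(b) Entailed — the narrative places the holding before the spilling.
(c) Not entailed — the passage has Elif spilling the juice, not Nadia.
(d) Entailed — the original entails any weakening of itself; this just generalizes the agent.
(e) Not entailed — Elif spilled the juice, not the snow; the snow belongs to the melting event.
(f) Not entailed — the narrative places the melting before the spilling, not after.

(a), (b), (d)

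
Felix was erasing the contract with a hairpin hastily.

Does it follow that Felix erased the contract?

'was erasing' is progressive; for an accomplishment like 'erase the contract', it doesn't entail completion.

no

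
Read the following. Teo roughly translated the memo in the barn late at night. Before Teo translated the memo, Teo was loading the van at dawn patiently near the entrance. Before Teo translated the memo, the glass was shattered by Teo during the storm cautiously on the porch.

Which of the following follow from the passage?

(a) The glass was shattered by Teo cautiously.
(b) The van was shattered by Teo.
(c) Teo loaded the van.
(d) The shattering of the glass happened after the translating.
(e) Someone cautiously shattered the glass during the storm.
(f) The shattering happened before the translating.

(a) Entailed — the original entails any weakening of itself; this just drops 'during the storm', 'on the porch'.
(b) Not entailed — Teo shattered the glass, not the van; the van belongs to the loading event.
(c) Not entailed — 'was loading' is progressive on an accomplishment; it does not entail the completed 'loaded'.
(d) Not entailed — the narrative places the shattering before the translating, not after.
(e) Entailed — this follows by dropping conjuncts from the shattering event's description.
(f) Entailed — the narrative places the shattering before the translating.

(a), (e), (f)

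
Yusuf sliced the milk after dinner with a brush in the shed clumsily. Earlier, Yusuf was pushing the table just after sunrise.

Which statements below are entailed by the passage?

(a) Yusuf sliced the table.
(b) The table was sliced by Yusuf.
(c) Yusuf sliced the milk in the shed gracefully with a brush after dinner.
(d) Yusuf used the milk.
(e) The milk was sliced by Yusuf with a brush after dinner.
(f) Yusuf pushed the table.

(a) Not entailed — Yusuf sliced the milk, not the table; the table belongs to the pushing event.
(b) Not entailed — Yusuf sliced the milk, not the table; the table belongs to the pushing event.
(c) Not entailed — 'gracefully' adds a manner not in (and inconsistent with) the original.
(d) Not entailed — the milk is the patient, not an instrument — Yusuf used a brush.
(e) Entailed — the original entails any weakening of itself; this just drops 'in the shed', 'clumsily'.
(f) Entailed — 'push' is an activity; 'was pushing' entails that some pushing happened, so 'pushed' holds.

(e), (f)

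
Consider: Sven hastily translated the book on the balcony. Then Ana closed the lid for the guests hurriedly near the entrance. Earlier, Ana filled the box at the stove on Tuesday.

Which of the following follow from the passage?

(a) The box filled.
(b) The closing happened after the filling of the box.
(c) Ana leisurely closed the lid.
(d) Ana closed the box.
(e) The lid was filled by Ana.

(a), (b)

(a) Entailed — 'Ana filled the box' is causative; it entails the inchoative 'the box filled'.
(b) Entailed — the narrative places the filling before the closing.
(c) Not entailed — 'leisurely' adds a manner not in (and inconsistent with) the original.
(d) Not entailed — Ana closed the lid, not the box; the box belongs to the filling event.
(e) Not entailed — Ana filled the box, not the lid; the lid belongs to the closing event.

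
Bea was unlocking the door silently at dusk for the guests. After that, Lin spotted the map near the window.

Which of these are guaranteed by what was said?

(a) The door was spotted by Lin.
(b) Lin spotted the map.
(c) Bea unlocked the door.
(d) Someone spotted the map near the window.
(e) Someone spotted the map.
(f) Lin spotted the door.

(a) Not entailed — Lin spotted the map, not the door; the door belongs to the unlocking event.
(b) Entailed — dropping 'near the window' leaves a sub-description the original still satisfies.
(c) Not entailed — 'was unlocking' is progressive on an accomplishment; it does not entail the completed 'unlocked'.
(d) Entailed — this follows by dropping conjuncts from the spotting event's description.
(e) Entailed — this follows by dropping conjuncts from the spotting event's description.
(f) Not entailed — Lin spotted the map, not the door; the door belongs to the unlocking event.

(b), (d), (e)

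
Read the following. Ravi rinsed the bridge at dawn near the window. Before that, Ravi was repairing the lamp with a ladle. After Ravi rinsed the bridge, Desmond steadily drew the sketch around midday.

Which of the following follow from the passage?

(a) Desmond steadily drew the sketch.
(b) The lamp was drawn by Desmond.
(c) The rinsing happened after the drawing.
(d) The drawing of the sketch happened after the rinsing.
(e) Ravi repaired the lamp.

(a), (d)

(a) Entailed — every conjunct here is already in the original drawing event.
(b) Not entailed — Desmond drew the sketch, not the lamp; the lamp belongs to the repairing event.
(c) Not entailed — the narrative places the rinsing before the drawing, not after.
(d) Entailed — the narrative places the rinsing before the drawing.
(e) Not entailed — 'was repairing' is progressive on an accomplishment; it does not entail the completed 'repaired'.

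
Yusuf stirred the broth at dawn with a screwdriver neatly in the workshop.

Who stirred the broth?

Yusuf

'Yusuf' marks the agent of the stirring event.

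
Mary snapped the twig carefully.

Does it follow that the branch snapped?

Nothing is said about any branch; only the twig is affected.

no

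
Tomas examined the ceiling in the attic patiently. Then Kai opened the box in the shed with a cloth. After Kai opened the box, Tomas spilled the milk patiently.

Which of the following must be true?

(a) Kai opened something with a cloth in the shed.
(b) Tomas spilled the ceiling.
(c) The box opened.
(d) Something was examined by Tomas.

(a), (c), (d)

(a) Entailed — the original entails any weakening of itself; this just generalizes the patient.
(b) Not entailed — Tomas spilled the milk, not the ceiling; the ceiling belongs to the examining event.
(c) Entailed — 'Kai opened the box' is causative; it entails the inchoative 'the box opened'.
(d) Entailed — every conjunct here is already in the original examining event.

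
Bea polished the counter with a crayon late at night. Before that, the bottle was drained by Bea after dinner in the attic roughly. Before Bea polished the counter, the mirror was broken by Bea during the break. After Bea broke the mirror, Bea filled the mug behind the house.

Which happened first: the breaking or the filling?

the breaking

The connectives place the breaking before the filling.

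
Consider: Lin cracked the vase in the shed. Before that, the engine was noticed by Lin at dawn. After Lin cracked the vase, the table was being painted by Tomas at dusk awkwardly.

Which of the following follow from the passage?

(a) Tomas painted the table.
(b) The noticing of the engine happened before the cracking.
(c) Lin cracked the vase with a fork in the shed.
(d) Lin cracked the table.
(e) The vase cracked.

(a) Not entailed — 'was painting' is progressive on an accomplishment; it does not entail the completed 'painted'.
(b) Entailed — the narrative places the noticing before the cracking.
(c) Not entailed — 'with a fork' adds information not in the original event.
(d) Not entailed — Lin cracked the vase, not the table; the table belongs to the painting event.
(e) Entailed — 'Lin cracked the vase' is causative; it entails the inchoative 'the vase cracked'.

(b), (e)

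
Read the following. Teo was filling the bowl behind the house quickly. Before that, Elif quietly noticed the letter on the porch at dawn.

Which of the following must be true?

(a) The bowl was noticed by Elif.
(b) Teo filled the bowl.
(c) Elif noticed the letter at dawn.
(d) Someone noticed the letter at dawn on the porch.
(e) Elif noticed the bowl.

(c), (d)

(a) Not entailed — Elif noticed the letter, not the bowl; the bowl belongs to the filling event.
(b) Not entailed — 'was filling' is progressive on an accomplishment; it does not entail the completed 'filled'.
(c) Entailed — this follows by dropping conjuncts from the noticing event's description.
(d) Entailed — the original entails any weakening of itself; this just drops 'quietly' and generalizes the agent.
(e) Not entailed — Elif noticed the letter, not the bowl; the bowl belongs to the filling event.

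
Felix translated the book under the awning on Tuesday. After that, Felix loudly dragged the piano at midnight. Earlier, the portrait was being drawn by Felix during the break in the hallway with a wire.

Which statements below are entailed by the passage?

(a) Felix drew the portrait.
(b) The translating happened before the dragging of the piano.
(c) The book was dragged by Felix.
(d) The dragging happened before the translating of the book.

(a) Not entailed — 'was drawing' is progressive on an accomplishment; it does not entail the completed 'drew'.
(b) Entailed — the narrative places the translating before the dragging.
(c) Not entailed — Felix dragged the piano, not the book; the book belongs to the translating event.
(d) Not entailed — the narrative places the translating before the dragging, not after.

(b)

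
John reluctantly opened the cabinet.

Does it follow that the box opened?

Nothing is said about any box; only the cabinet is affected.

no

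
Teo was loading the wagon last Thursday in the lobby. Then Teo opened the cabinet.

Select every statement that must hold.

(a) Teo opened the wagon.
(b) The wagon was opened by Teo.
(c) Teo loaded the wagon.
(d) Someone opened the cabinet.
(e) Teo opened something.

(a) Not entailed — Teo opened the cabinet, not the wagon; the wagon belongs to the loading event.
(b) Not entailed — Teo opened the cabinet, not the wagon; the wagon belongs to the loading event.
(c) Not entailed — 'was loading' is progressive on an accomplishment; it does not entail the completed 'loaded'.
(d) Entailed — this follows by dropping conjuncts from the opening event's description.
(e) Entailed — generalizing the patient leaves a sub-description the original still satisfies.

(d), (e)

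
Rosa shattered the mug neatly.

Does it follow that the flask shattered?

no

Nothing is said about any flask; only the mug is affected.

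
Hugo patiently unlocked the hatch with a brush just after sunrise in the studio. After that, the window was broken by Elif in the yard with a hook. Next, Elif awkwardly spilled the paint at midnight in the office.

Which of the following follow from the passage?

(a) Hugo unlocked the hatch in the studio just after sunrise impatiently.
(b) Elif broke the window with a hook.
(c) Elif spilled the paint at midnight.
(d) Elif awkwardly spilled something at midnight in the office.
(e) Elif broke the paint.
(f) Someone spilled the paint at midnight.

(a) Not entailed — 'impatiently' adds a manner not in (and inconsistent with) the original.
(b) Entailed — this follows by dropping conjuncts from the breaking event's description.
(c) Entailed — this follows by dropping conjuncts from the spilling event's description.
(d) Entailed — the original entails any weakening of itself; this just generalizes the patient.
(e) Not entailed — Elif broke the window, not the paint; the paint belongs to the spilling event.
(f) Entailed — the original entails any weakening of itself; this just drops 'in the office', 'awkwardly' and generalizes the agent.

(b), (c), (d), (f)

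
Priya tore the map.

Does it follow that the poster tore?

Nothing is said about any poster; only the map is affected.

no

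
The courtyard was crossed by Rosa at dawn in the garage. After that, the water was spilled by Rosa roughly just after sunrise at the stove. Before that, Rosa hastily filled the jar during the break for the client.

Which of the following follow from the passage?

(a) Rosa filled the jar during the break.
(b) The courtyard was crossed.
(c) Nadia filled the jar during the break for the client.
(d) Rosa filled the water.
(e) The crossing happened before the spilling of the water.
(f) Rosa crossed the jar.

(a) Entailed — the original entails any weakening of itself; this just drops 'hastily', 'for the client'.
(b) Entailed — every conjunct here is already in the original crossing event.
(c) Not entailed — the passage has Rosa filling the jar, not Nadia.
(d) Not entailed — Rosa filled the jar, not the water; the water belongs to the spilling event.
(e) Entailed — the narrative places the crossing before the spilling.
(f) Not entailed — Rosa crossed the courtyard, not the jar; the jar belongs to the filling event.

(a), (b), (e)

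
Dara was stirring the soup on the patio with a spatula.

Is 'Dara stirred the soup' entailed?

yes

'stir' is atelic; if Dara was stirring the soup, then Dara stirred the soup (for some time).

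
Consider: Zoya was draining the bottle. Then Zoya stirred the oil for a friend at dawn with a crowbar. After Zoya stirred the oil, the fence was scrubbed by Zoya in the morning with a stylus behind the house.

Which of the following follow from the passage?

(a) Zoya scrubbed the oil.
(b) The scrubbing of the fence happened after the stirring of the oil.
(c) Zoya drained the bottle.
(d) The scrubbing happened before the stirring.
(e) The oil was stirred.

(b), (e)

(a) Not entailed — Zoya scrubbed the fence, not the oil; the oil belongs to the stirring event.
(b) Entailed — the narrative places the stirring before the scrubbing.
(c) Not entailed — 'was draining' is progressive on an accomplishment; it does not entail the completed 'drained'.
(d) Not entailed — the narrative places the stirring before the scrubbing, not after.
(e) Entailed — every conjunct here is already in the original stirring event.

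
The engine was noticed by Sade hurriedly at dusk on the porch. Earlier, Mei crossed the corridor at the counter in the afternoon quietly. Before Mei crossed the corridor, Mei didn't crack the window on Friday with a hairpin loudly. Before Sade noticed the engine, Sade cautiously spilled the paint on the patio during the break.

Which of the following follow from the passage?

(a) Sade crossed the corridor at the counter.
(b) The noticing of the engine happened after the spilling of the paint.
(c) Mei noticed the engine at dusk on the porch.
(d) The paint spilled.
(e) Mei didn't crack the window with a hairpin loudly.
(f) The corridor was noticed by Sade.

(a) Not entailed — the passage has Mei crossing the corridor, not Sade.
(b) Entailed — the narrative places the spilling before the noticing.
(c) Not entailed — the passage has Sade noticing the engine, not Mei.
(d) Entailed — 'Sade spilled the paint' is causative; it entails the inchoative 'the paint spilled'.
(e) Not entailed — dropping 'on Friday' under negation is not valid — the original leaves open that Mei cracked the window some other way.
(f) Not entailed — Sade noticed the engine, not the corridor; the corridor belongs to the crossing event.

(b), (d)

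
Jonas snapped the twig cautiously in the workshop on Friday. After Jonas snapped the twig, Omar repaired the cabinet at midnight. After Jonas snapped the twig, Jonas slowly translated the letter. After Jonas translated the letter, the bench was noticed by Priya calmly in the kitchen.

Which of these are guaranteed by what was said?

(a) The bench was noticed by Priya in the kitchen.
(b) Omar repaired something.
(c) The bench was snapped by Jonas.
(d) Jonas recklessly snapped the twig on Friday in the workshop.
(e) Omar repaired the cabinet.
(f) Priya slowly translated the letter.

(a), (b), (e)

(a) Entailed — dropping 'calmly' leaves a sub-description the original still satisfies.
(b) Entailed — dropping 'at midnight' and generalizing the patient leaves a sub-description the original still satisfies.
(c) Not entailed — Jonas snapped the twig, not the bench; the bench belongs to the noticing event.
(d) Not entailed — 'recklessly' adds a manner not in (and inconsistent with) the original.
(e) Entailed — dropping 'at midnight' leaves a sub-description the original still satisfies.
(f) Not entailed — the passage has Jonas translating the letter, not Priya.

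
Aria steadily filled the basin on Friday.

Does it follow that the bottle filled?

Nothing is said about any bottle; only the basin is affected.

no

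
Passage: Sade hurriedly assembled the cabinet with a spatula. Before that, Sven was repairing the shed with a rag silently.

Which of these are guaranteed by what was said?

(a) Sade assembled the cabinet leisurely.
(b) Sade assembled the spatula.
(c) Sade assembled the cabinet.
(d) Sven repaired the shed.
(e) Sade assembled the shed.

(a) Not entailed — 'leisurely' adds a manner not in (and inconsistent with) the original.
(b) Not entailed — the spatula is the instrument, not what was assembled.
(c) Entailed — the original entails any weakening of itself; this just drops 'hurriedly', 'with a spatula'.
(d) Not entailed — 'was repairing' is progressive on an accomplishment; it does not entail the completed 'repaired'.
(e) Not entailed — Sade assembled the cabinet, not the shed; the shed belongs to the repairing event.

(c)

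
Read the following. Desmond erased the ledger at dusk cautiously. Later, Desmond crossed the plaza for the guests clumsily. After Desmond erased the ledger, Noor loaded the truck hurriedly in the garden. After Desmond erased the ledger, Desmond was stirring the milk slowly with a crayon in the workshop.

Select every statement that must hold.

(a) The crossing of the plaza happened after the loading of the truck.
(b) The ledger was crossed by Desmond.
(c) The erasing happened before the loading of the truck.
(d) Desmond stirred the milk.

(c), (d)

(a) Not entailed — the narrative doesn't order the loading relative to the crossing.
(b) Not entailed — Desmond crossed the plaza, not the ledger; the ledger belongs to the erasing event.
(c) Entailed — the narrative places the erasing before the loading.
(d) Entailed — 'stir' is an activity; 'was stirring' entails that some stirring happened, so 'stirred' holds.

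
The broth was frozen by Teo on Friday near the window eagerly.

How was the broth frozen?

eagerly

'eagerly' marks the manner of the freezing event.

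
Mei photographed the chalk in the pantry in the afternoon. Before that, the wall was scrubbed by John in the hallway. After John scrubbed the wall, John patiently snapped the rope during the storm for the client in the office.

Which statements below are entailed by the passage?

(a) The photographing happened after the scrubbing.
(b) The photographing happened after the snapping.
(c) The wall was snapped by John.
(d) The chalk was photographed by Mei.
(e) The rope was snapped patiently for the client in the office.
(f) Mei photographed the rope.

(a) Entailed — the narrative places the scrubbing before the photographing.
(b) Not entailed — the narrative doesn't order the snapping relative to the photographing.
(c) Not entailed — John snapped the rope, not the wall; the wall belongs to the scrubbing event.
(d) Entailed — every conjunct here is already in the original photographing event.
(e) Entailed — this follows by dropping conjuncts from the snapping event's description.
(f) Not entailed — Mei photographed the chalk, not the rope; the rope belongs to the snapping event.

(a), (d), (e)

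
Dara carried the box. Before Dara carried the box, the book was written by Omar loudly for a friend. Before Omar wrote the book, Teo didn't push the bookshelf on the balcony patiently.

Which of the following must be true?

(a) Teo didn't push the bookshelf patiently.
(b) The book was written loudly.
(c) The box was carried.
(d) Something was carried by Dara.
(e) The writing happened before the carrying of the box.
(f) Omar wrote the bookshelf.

(a) Not entailed — dropping 'on the balcony' under negation is not valid — the original leaves open that Teo pushed the bookshelf some other way.
(b) Entailed — every conjunct here is already in the original writing event.
(c) Entailed — this follows by dropping conjuncts from the carrying event's description.
(d) Entailed — the original entails any weakening of itself; this just generalizes the patient.
(e) Entailed — the narrative places the writing before the carrying.
(f) Not entailed — Omar wrote the book, not the bookshelf; the bookshelf belongs to the pushing event.

(b), (c), (d), (e)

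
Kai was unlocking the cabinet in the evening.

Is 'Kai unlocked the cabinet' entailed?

'was unlocking' is progressive; for an accomplishment like 'unlock the cabinet', it doesn't entail completion.

no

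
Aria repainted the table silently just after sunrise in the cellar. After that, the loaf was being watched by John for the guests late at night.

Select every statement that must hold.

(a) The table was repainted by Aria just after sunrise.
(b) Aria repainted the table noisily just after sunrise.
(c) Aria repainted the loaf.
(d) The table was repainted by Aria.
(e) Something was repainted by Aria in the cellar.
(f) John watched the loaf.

(a) Entailed — this follows by dropping conjuncts from the repainting event's description.
(b) Not entailed — 'noisily' adds a manner not in (and inconsistent with) the original.
(c) Not entailed — Aria repainted the table, not the loaf; the loaf belongs to the watching event.
(d) Entailed — the original entails any weakening of itself; this just drops 'silently', 'just after sunrise', 'in the cellar'.
(e) Entailed — every conjunct here is already in the original repainting event.
(f) Entailed — 'watch' is an activity; 'was watching' entails that some watching happened, so 'watched' holds.

(a), (d), (e), (f)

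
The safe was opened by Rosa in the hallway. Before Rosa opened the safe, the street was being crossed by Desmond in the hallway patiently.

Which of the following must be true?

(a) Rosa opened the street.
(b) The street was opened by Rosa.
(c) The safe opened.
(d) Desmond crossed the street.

(c)

(a) Not entailed — Rosa opened the safe, not the street; the street belongs to the crossing event.
(b) Not entailed — Rosa opened the safe, not the street; the street belongs to the crossing event.
(c) Entailed — 'Rosa opened the safe' is causative; it entails the inchoative 'the safe opened'.
(d) Not entailed — 'was crossing' is progressive on an accomplishment; it does not entail the completed 'crossed'.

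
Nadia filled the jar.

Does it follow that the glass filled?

no

Nothing is said about any glass; only the jar is affected.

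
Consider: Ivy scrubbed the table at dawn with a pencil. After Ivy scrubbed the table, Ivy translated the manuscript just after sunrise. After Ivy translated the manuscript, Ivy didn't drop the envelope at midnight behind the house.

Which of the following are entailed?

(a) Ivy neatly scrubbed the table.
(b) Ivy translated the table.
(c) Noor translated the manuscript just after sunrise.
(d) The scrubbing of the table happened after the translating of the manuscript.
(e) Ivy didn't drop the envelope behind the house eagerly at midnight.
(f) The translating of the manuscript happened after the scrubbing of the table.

(e), (f)

(a) Not entailed — 'neatly' adds information not in the original event.
(b) Not entailed — Ivy translated the manuscript, not the table; the table belongs to the scrubbing event.
(c) Not entailed — the passage has Ivy translating the manuscript, not Noor.
(d) Not entailed — the narrative places the scrubbing before the translating, not after.
(e) Entailed — under negation, adding a further restriction is entailed: if no such dropping event occurred, none occurred eagerly either.
(f) Entailed — the narrative places the scrubbing before the translating.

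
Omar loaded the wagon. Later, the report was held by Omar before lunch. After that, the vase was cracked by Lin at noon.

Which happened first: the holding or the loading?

The connectives place the loading before the holding.

the loading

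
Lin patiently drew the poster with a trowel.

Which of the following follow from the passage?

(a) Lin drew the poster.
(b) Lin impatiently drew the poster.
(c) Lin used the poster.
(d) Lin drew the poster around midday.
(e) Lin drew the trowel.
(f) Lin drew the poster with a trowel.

(a) Entailed — every conjunct here is already in the original drawing event.
(b) Not entailed — 'impatiently' adds a manner not in (and inconsistent with) the original.
(c) Not entailed — the poster is the patient, not an instrument — Lin used a trowel.
(d) Not entailed — 'around midday' adds information not in the original event.
(e) Not entailed — the trowel is the instrument, not what was drawn.
(f) Entailed — every conjunct here is already in the original drawing event.

(a), (f)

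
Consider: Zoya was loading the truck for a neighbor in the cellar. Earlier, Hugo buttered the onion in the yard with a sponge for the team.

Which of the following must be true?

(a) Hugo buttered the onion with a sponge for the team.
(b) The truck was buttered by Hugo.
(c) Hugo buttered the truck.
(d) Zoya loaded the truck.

(a) Entailed — every conjunct here is already in the original buttering event.
(b) Not entailed — Hugo buttered the onion, not the truck; the truck belongs to the loading event.
(c) Not entailed — Hugo buttered the onion, not the truck; the truck belongs to the loading event.
(d) Not entailed — 'was loading' is progressive on an accomplishment; it does not entail the completed 'loaded'.

(a)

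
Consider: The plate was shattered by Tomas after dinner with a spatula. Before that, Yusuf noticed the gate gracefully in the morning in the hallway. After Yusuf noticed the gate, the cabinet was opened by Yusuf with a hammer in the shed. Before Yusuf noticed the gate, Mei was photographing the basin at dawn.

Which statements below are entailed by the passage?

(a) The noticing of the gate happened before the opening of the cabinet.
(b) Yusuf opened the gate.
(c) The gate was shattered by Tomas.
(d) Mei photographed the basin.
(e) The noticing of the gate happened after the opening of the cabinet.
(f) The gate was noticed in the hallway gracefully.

(a) Entailed — the narrative places the noticing before the opening.
(b) Not entailed — Yusuf opened the cabinet, not the gate; the gate belongs to the noticing event.
(c) Not entailed — Tomas shattered the plate, not the gate; the gate belongs to the noticing event.
(d) Not entailed — 'was photographing' is progressive on an accomplishment; it does not entail the completed 'photographed'.
(e) Not entailed — the narrative places the noticing before the opening, not after.
(f) Entailed — every conjunct here is already in the original noticing event.

(a), (f)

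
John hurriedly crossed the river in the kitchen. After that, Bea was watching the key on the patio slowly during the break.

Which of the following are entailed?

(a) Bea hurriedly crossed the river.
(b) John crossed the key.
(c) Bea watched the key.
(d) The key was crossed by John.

(a) Not entailed — the passage has John crossing the river, not Bea.
(b) Not entailed — John crossed the river, not the key; the key belongs to the watching event.
(c) Entailed — 'watch' is an activity; 'was watching' entails that some watching happened, so 'watched' holds.
(d) Not entailed — John crossed the river, not the key; the key belongs to the watching event.

(c)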